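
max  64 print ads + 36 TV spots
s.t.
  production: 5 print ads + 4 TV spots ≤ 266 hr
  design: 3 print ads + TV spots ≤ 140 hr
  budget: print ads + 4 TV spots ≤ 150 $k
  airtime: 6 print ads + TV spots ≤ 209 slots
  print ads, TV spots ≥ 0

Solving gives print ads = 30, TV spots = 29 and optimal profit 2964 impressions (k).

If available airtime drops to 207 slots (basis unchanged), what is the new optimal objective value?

Check each constraint at x*: production 266/266 (tight); design 119/140 (slack 21); budget 146/150 (slack 4); airtime 209/209 (tight).
Slack constraints have shadow price 0 (complementary slackness).
From A_Bᵀ y = c: 5·y_production + 6·y_airtime = 64; 4·y_production + 1·y_airtime = 36.
→ y_production = 8 and y_airtime = 4.
Δz = y_airtime·Δb = 4 × (-2) = -8, so new z* = 2964 − 8 = 2956.

2956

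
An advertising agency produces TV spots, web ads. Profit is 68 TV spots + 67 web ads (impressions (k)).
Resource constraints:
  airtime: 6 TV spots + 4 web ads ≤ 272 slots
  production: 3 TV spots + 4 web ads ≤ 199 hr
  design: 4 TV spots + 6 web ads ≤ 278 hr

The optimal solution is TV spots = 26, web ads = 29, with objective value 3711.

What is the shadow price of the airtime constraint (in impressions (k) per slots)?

7

Binding: airtime and design. Non-binding: production (5 unused).
By complementary slackness, y = 0 for the non-binding constraint.
Dual feasibility on the basic columns requires 6·y_airtime + 4·y_design = 68, 4·y_airtime + 6·y_design = 67.
→ y_airtime = 7 and y_design = 6.5.
Shadow price of airtime = 7.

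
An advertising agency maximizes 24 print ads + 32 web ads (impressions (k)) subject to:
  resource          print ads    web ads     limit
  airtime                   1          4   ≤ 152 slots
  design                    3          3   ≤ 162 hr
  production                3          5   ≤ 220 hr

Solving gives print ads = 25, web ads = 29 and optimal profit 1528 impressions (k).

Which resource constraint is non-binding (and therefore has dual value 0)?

airtime: 141/152 (slack 11)
design: 162/162 (binding)
production: 220/220 (binding)
By complementary slackness, a constraint with positive slack has shadow price 0 → airtime.

airtime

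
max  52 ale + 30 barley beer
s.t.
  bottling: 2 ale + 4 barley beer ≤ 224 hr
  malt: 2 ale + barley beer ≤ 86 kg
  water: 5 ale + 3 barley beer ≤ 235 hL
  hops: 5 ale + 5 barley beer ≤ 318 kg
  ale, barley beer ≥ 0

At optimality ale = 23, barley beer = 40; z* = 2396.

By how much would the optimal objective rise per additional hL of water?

Check each constraint at x*: bottling 206/224 (slack 18); malt 86/86 (tight); water 235/235 (tight); hops 315/318 (slack 3).
Since bottling, hops are not tight, their duals are 0.
Dual feasibility on the basic columns requires 2·y_malt + 5·y_water = 52, 1·y_malt + 3·y_water = 30.
→ y_malt = 6 and y_water = 8.
Shadow price of water = 8.

8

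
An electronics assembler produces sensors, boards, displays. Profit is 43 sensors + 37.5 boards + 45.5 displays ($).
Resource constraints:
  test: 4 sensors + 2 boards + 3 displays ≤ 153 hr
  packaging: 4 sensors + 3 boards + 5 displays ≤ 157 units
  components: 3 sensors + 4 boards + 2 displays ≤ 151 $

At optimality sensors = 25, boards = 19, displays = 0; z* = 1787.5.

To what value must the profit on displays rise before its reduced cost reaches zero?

48.5

Binding: packaging and components. Non-binding: test (15 unused).
Since test is not tight, its dual is 0.
The binding rows give the dual system: 4·y_packaging + 3·y_components = 43 and 3·y_packaging + 4·y_components = 37.5.
→ y_packaging = 8.5 and y_components = 3.
displays enters the basis when its profit ≥ yᵀa₃ = 8.5·5 + 3·2 = 48.5.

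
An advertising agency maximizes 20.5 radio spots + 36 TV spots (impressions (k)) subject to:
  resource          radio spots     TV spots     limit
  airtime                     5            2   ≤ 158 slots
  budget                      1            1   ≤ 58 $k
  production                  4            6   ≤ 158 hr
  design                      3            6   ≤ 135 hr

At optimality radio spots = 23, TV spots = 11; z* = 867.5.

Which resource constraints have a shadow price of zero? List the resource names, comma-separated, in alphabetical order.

airtime: 137/158 (slack 21)
budget: 34/58 (slack 24)
production: 158/158 (binding)
design: 135/135 (binding)
By complementary slackness, a constraint with positive slack has shadow price 0 → airtime, budget.

airtime, budget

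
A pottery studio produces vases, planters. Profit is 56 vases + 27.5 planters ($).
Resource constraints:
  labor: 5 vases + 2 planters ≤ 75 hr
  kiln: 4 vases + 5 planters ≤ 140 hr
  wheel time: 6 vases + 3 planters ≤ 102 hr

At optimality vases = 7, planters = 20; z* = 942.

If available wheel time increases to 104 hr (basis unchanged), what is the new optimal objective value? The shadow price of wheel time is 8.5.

Δb = 2, so new z* = 942 + (8.5)·(2) = 942 + 17 = 959.

959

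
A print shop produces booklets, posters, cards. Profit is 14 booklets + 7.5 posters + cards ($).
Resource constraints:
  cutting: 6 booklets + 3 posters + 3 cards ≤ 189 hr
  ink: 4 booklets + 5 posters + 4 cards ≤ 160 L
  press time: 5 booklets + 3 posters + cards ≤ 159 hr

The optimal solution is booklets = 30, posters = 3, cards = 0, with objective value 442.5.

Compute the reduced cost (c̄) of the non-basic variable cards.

At the optimum: cutting uses 189 of 189 (binding); ink uses 135 of 160 (slack = 25); press time uses 159 of 159 (binding).
By complementary slackness, y = 0 for the non-binding constraint.
From A_Bᵀ y = c: 6·y_cutting + 5·y_press time = 14; 3·y_cutting + 3·y_press time = 7.5.
Solving: y_cutting = 1.5, y_press time = 1.
Reduced cost of cards: c₃ − yᵀa₃ = 1 − (1.5·3 + 1·1) = 1 − 5.5 = -4.5.

-4.5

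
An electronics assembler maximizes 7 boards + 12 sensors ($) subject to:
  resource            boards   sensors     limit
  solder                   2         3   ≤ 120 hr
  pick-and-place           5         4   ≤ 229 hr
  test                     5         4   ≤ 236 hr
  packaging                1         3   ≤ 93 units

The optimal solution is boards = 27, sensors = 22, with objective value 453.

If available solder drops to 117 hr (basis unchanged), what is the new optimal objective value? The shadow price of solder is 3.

444

Δb = -3, so new z* = 453 + (3)·(-3) = 453 − 9 = 444.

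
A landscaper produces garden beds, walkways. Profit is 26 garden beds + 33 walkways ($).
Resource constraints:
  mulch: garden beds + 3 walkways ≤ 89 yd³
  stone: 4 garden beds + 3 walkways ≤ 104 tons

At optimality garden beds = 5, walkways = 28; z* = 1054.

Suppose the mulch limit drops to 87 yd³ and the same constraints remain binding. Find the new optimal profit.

1042

At the optimum: mulch uses 89 of 89 (binding); stone uses 104 of 104 (binding).
The binding rows give the dual system: 1·y_mulch + 4·y_stone = 26 and 3·y_mulch + 3·y_stone = 33.
→ y_mulch = 6 and y_stone = 5.
Δz = y_mulch·Δb = 6 × (-2) = -12, so new z* = 1054 − 12 = 1042.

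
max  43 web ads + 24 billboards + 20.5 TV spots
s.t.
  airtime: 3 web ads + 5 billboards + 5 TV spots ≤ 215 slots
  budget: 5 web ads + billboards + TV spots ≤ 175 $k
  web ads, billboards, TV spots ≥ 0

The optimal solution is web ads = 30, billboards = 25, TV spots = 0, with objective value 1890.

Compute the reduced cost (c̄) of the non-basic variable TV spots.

-3.5

At the optimum: airtime uses 215 of 215 (binding); budget uses 175 of 175 (binding).
Dual feasibility on the basic columns requires 3·y_airtime + 5·y_budget = 43, 5·y_airtime + 1·y_budget = 24.
→ y_airtime = 3.5 and y_budget = 6.5.
Reduced cost of TV spots: c₃ − yᵀa₃ = 20.5 − (3.5·5 + 6.5·1) = 20.5 − 24 = -3.5.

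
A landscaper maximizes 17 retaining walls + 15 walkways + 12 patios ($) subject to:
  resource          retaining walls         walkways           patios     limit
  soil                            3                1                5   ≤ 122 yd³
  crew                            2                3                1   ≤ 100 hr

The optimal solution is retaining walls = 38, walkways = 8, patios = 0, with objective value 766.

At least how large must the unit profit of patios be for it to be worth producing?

19

Check each constraint at x*: soil 122/122 (tight); crew 100/100 (tight).
Dual feasibility on the basic columns requires 3·y_soil + 2·y_crew = 17, 1·y_soil + 3·y_crew = 15.
Solving: y_soil = 3, y_crew = 4.
patios enters the basis when its profit ≥ yᵀa₃ = 3·5 + 4·1 = 19.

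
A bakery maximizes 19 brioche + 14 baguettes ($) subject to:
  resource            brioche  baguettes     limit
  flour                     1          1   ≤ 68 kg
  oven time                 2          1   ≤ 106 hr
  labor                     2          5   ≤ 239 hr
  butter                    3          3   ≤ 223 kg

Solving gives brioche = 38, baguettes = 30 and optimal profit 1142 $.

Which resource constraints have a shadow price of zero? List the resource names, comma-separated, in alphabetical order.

flour: 68/68 (binding)
oven time: 106/106 (binding)
labor: 226/239 (slack 13)
butter: 204/223 (slack 19)
By complementary slackness, a constraint with positive slack has shadow price 0 → butter, labor.

butter, labor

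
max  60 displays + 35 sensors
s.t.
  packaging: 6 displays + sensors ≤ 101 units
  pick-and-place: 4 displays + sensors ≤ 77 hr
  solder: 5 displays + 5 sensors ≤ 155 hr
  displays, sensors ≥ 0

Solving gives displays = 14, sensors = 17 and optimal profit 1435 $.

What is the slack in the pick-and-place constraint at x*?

pick-and-place used = 4·14 + 1·17 = 73; slack = 77 − 73 = 4.

4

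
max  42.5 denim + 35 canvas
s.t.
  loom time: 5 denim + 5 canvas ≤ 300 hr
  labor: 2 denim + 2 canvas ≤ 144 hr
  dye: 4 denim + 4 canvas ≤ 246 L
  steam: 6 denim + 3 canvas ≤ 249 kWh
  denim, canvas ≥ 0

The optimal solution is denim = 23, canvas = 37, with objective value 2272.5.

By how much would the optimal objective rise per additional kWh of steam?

2.5

At the optimum: loom time uses 300 of 300 (binding); labor uses 120 of 144 (slack = 24); dye uses 240 of 246 (slack = 6); steam uses 249 of 249 (binding).
Slack constraints have shadow price 0 (complementary slackness).
The binding rows give the dual system: 5·y_loom time + 6·y_steam = 42.5 and 5·y_loom time + 3·y_steam = 35.
→ y_loom time = 5.5 and y_steam = 2.5.
Shadow price of steam = 2.5.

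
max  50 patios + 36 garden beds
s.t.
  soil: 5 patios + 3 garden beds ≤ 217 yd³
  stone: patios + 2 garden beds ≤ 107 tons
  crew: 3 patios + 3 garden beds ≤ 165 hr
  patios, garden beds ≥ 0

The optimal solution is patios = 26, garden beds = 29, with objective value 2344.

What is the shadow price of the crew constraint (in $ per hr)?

5

At the optimum: soil uses 217 of 217 (binding); stone uses 84 of 107 (slack = 23); crew uses 165 of 165 (binding).
By complementary slackness, y = 0 for the non-binding constraint.
The binding rows give the dual system: 5·y_soil + 3·y_crew = 50 and 3·y_soil + 3·y_crew = 36.
Solving: y_soil = 7, y_crew = 5.
Shadow price of crew = 5.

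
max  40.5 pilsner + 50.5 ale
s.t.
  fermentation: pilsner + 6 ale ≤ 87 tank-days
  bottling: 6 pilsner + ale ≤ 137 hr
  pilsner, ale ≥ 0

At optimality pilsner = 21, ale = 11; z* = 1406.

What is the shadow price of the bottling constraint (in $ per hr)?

Both fermentation and bottling are binding at x*.
From A_Bᵀ y = c: 1·y_fermentation + 6·y_bottling = 40.5; 6·y_fermentation + 1·y_bottling = 50.5.
Solving: y_fermentation = 7.5, y_bottling = 5.5.
Shadow price of bottling = 5.5.

5.5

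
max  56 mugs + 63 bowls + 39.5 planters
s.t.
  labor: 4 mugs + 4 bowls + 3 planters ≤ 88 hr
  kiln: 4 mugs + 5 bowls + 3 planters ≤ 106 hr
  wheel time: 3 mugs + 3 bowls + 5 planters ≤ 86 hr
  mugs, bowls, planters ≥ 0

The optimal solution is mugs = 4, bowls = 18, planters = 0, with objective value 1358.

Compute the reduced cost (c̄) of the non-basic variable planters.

Binding: labor and kiln. Non-binding: wheel time (20 unused).
By complementary slackness, y = 0 for the non-binding constraint.
From A_Bᵀ y = c: 4·y_labor + 4·y_kiln = 56; 4·y_labor + 5·y_kiln = 63.
This yields shadow prices y_labor = 7, y_kiln = 7.
Reduced cost of planters: c₃ − yᵀa₃ = 39.5 − (7·3 + 7·3) = 39.5 − 42 = -2.5.

-2.5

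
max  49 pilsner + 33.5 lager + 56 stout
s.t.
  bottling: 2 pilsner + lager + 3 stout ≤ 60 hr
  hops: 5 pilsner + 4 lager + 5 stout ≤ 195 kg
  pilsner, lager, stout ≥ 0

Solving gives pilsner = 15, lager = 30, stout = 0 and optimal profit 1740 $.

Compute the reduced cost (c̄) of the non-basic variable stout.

Both bottling and hops are binding at x*.
The binding rows give the dual system: 2·y_bottling + 5·y_hops = 49 and 1·y_bottling + 4·y_hops = 33.5.
This yields shadow prices y_bottling = 9.5, y_hops = 6.
Reduced cost of stout: c₃ − yᵀa₃ = 56 − (9.5·3 + 6·5) = 56 − 58.5 = -2.5.

-2.5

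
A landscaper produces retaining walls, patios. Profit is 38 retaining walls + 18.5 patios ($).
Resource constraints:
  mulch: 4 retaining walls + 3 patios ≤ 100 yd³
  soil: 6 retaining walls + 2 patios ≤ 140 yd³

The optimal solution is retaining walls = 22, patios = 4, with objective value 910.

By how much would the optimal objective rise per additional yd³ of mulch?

3.5

Check each constraint at x*: mulch 100/100 (tight); soil 140/140 (tight).
The binding rows give the dual system: 4·y_mulch + 6·y_soil = 38 and 3·y_mulch + 2·y_soil = 18.5.
This yields shadow prices y_mulch = 3.5, y_soil = 4.
Shadow price of mulch = 3.5.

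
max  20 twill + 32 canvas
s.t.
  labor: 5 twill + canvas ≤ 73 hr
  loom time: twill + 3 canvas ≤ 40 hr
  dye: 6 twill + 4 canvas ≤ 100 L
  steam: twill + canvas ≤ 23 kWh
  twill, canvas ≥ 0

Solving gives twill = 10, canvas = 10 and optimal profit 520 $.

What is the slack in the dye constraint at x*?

0

dye used = 6·10 + 4·10 = 100; slack = 100 − 100 = 0.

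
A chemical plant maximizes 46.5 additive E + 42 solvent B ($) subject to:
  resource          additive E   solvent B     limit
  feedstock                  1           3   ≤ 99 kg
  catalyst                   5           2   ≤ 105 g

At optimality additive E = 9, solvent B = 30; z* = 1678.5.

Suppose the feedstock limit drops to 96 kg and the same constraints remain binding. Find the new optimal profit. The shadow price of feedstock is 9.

1651.5

Δb = -3, so new z* = 1678.5 + (9)·(-3) = 1678.5 − 27 = 1651.5.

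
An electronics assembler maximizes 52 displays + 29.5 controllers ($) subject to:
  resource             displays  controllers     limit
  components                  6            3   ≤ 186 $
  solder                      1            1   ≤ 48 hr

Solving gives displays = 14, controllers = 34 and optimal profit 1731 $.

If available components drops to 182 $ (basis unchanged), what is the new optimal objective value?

1701

Both components and solder are binding at x*.
From A_Bᵀ y = c: 6·y_components + 1·y_solder = 52; 3·y_components + 1·y_solder = 29.5.
Solving: y_components = 7.5, y_solder = 7.
Δz = y_components·Δb = 7.5 × (-4) = -30, so new z* = 1731 − 30 = 1701.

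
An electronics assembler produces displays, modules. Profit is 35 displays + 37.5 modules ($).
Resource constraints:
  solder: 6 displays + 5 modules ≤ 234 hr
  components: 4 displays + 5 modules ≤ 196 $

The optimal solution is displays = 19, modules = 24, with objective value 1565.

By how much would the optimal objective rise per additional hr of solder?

2.5

Check each constraint at x*: solder 234/234 (tight); components 196/196 (tight).
From A_Bᵀ y = c: 6·y_solder + 4·y_components = 35; 5·y_solder + 5·y_components = 37.5.
This yields shadow prices y_solder = 2.5, y_components = 5.
Shadow price of solder = 2.5.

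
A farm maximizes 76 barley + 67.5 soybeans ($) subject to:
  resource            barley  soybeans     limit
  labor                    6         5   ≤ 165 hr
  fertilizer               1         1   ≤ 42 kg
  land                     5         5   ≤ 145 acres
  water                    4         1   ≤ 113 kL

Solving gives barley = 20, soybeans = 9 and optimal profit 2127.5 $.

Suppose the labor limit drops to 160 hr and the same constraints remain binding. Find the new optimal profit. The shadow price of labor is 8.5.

2085

Δb = -5, so new z* = 2127.5 + (8.5)·(-5) = 2127.5 − 42.5 = 2085.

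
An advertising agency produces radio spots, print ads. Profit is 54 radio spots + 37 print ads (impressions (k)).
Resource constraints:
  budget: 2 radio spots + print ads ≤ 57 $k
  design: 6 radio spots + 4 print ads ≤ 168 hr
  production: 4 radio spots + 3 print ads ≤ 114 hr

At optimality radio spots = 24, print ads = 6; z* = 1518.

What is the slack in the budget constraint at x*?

budget used = 2·24 + 1·6 = 54; slack = 57 − 54 = 3.

3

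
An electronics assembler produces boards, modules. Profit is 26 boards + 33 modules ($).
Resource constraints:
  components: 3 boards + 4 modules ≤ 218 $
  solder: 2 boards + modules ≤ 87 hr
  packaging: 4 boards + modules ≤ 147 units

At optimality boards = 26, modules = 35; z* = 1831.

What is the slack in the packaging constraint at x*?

8

packaging used = 4·26 + 1·35 = 139; slack = 147 − 139 = 8.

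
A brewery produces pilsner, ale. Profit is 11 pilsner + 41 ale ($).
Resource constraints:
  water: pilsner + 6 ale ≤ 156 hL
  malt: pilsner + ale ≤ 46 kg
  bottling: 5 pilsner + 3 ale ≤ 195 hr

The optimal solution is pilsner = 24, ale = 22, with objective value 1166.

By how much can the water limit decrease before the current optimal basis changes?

22.5

Binding constraints: water, malt. The basis is B = [[1,6],[1,1]] with det -5.
Per unit decrease in water, x* moves by d = (0.2, -0.2).
The basis stays optimal until bottling becomes binding; allowable decrease = 22.5 hL.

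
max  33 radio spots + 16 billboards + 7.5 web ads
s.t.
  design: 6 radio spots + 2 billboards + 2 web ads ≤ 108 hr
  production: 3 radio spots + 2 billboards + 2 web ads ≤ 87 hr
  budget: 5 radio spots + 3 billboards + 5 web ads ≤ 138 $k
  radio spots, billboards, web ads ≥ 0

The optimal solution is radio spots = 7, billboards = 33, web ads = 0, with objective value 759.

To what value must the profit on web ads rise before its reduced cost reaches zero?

16

Check each constraint at x*: design 108/108 (tight); production 87/87 (tight); budget 134/138 (slack 4).
Slack constraints have shadow price 0 (complementary slackness).
From A_Bᵀ y = c: 6·y_design + 3·y_production = 33; 2·y_design + 2·y_production = 16.
Solving: y_design = 3, y_production = 5.
web ads enters the basis when its profit ≥ yᵀa₃ = 3·2 + 5·2 = 16.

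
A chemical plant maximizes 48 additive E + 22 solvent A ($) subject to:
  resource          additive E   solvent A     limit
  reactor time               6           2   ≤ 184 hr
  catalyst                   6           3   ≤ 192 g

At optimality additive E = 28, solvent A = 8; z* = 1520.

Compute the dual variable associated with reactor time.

2

Check each constraint at x*: reactor time 184/184 (tight); catalyst 192/192 (tight).
Dual feasibility on the basic columns requires 6·y_reactor time + 6·y_catalyst = 48, 2·y_reactor time + 3·y_catalyst = 22.
This yields shadow prices y_reactor time = 2, y_catalyst = 6.
Shadow price of reactor time = 2.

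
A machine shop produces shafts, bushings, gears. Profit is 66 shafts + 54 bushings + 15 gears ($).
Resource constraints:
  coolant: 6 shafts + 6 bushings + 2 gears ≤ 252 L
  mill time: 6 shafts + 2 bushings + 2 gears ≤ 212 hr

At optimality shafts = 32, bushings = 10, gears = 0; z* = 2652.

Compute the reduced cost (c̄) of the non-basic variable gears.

At the optimum: coolant uses 252 of 252 (binding); mill time uses 212 of 212 (binding).
The binding rows give the dual system: 6·y_coolant + 6·y_mill time = 66 and 6·y_coolant + 2·y_mill time = 54.
→ y_coolant = 8 and y_mill time = 3.
Reduced cost of gears: c₃ − yᵀa₃ = 15 − (8·2 + 3·2) = 15 − 22 = -7.

-7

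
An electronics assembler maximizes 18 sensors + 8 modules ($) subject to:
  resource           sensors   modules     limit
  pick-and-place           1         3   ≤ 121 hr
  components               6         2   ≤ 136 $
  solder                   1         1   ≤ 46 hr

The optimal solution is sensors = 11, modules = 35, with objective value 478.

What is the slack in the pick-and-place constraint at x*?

pick-and-place used = 1·11 + 3·35 = 116; slack = 121 − 116 = 5.

5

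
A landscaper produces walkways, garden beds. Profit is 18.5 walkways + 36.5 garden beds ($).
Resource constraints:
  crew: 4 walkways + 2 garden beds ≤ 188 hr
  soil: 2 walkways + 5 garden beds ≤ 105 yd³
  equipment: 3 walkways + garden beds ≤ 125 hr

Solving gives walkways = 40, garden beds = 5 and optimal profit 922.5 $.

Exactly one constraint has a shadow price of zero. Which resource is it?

crew: 170/188 (slack 18)
soil: 105/105 (binding)
equipment: 125/125 (binding)
By complementary slackness, a constraint with positive slack has shadow price 0 → crew.

crew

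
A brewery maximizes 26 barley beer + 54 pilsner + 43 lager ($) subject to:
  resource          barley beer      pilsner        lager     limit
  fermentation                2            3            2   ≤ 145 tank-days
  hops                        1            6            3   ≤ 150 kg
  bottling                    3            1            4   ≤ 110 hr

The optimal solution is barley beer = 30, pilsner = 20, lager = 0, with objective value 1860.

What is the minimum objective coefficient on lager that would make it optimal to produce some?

48

Check each constraint at x*: fermentation 120/145 (slack 25); hops 150/150 (tight); bottling 110/110 (tight).
Since fermentation is not tight, its dual is 0.
Dual feasibility on the basic columns requires 1·y_hops + 3·y_bottling = 26, 6·y_hops + 1·y_bottling = 54.
This yields shadow prices y_hops = 8, y_bottling = 6.
lager enters the basis when its profit ≥ yᵀa₃ = 8·3 + 6·4 = 48.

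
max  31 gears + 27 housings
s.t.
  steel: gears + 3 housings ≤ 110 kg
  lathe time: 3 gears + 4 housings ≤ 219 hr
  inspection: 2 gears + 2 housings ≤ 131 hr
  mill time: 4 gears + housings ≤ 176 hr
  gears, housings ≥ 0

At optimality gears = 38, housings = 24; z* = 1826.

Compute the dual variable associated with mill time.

Binding: steel and mill time. Non-binding: lathe time (9 unused), inspection (7 unused).
Since lathe time, inspection are not tight, their duals are 0.
Dual feasibility on the basic columns requires 1·y_steel + 4·y_mill time = 31, 3·y_steel + 1·y_mill time = 27.
This yields shadow prices y_steel = 7, y_mill time = 6.
Shadow price of mill time = 6.

6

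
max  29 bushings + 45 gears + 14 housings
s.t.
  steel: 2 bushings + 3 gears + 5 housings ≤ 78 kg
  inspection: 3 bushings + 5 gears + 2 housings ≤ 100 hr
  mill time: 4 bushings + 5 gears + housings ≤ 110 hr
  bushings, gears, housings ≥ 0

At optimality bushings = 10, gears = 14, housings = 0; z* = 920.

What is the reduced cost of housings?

-2

At the optimum: steel uses 62 of 78 (slack = 16); inspection uses 100 of 100 (binding); mill time uses 110 of 110 (binding).
Since steel is not tight, its dual is 0.
The binding rows give the dual system: 3·y_inspection + 4·y_mill time = 29 and 5·y_inspection + 5·y_mill time = 45.
Solving: y_inspection = 7, y_mill time = 2.
Reduced cost of housings: c₃ − yᵀa₃ = 14 − (7·2 + 2·1) = 14 − 16 = -2.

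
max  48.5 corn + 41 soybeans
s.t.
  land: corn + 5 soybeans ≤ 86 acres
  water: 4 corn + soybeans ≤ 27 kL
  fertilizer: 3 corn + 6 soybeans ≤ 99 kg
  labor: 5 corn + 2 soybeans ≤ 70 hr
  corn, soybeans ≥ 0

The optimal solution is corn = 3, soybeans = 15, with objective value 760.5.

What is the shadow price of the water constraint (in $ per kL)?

At the optimum: land uses 78 of 86 (slack = 8); water uses 27 of 27 (binding); fertilizer uses 99 of 99 (binding); labor uses 45 of 70 (slack = 25).
Slack constraints have shadow price 0 (complementary slackness).
The binding rows give the dual system: 4·y_water + 3·y_fertilizer = 48.5 and 1·y_water + 6·y_fertilizer = 41.
Solving: y_water = 8, y_fertilizer = 5.5.
Shadow price of water = 8.

8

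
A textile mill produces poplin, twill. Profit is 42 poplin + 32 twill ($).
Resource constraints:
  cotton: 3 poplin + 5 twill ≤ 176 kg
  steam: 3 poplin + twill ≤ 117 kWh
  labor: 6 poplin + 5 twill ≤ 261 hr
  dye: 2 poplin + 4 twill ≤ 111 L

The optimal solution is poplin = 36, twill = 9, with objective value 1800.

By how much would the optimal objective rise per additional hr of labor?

6

At the optimum: cotton uses 153 of 176 (slack = 23); steam uses 117 of 117 (binding); labor uses 261 of 261 (binding); dye uses 108 of 111 (slack = 3).
Since cotton, dye are not tight, their duals are 0.
Dual feasibility on the basic columns requires 3·y_steam + 6·y_labor = 42, 1·y_steam + 5·y_labor = 32.
This yields shadow prices y_steam = 2, y_labor = 6.
Shadow price of labor = 6.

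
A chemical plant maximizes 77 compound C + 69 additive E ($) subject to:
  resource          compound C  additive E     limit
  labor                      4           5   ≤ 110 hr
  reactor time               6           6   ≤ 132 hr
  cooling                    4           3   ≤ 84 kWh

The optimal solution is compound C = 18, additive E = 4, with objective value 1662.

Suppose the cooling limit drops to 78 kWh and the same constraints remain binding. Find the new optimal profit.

At the optimum: labor uses 92 of 110 (slack = 18); reactor time uses 132 of 132 (binding); cooling uses 84 of 84 (binding).
By complementary slackness, y = 0 for the non-binding constraint.
From A_Bᵀ y = c: 6·y_reactor time + 4·y_cooling = 77; 6·y_reactor time + 3·y_cooling = 69.
Solving: y_reactor time = 7.5, y_cooling = 8.
Δz = y_cooling·Δb = 8 × (-6) = -48, so new z* = 1662 − 48 = 1614.

1614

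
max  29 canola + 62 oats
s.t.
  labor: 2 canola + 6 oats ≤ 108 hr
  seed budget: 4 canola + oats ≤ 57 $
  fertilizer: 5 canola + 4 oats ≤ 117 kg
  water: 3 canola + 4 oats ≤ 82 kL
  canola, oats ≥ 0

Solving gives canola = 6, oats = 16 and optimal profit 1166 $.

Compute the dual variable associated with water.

5

Binding: labor and water. Non-binding: seed budget (17 unused), fertilizer (23 unused).
Since seed budget, fertilizer are not tight, their duals are 0.
Dual feasibility on the basic columns requires 2·y_labor + 3·y_water = 29, 6·y_labor + 4·y_water = 62.
Solving: y_labor = 7, y_water = 5.
Shadow price of water = 5.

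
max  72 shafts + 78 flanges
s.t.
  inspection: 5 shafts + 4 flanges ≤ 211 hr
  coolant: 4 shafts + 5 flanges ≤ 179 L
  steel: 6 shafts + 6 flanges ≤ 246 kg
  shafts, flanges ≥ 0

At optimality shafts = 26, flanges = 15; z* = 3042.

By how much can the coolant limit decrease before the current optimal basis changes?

Binding constraints: coolant, steel. The basis is B = [[4,5],[6,6]] with det -6.
Per unit decrease in coolant, x* moves by d = (1, -1).
The basis stays optimal until flanges reaches 0; allowable decrease = 15 L.

15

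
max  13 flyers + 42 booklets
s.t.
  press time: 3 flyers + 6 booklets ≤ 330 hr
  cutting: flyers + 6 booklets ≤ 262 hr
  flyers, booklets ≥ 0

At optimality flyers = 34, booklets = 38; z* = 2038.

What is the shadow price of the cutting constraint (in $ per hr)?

Both press time and cutting are binding at x*.
Dual feasibility on the basic columns requires 3·y_press time + 1·y_cutting = 13, 6·y_press time + 6·y_cutting = 42.
→ y_press time = 3 and y_cutting = 4.
Shadow price of cutting = 4.

4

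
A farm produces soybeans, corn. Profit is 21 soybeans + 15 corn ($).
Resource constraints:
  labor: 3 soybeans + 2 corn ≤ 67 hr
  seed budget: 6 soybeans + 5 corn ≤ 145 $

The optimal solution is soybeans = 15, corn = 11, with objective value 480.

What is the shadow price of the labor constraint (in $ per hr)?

Both labor and seed budget are binding at x*.
Dual feasibility on the basic columns requires 3·y_labor + 6·y_seed budget = 21, 2·y_labor + 5·y_seed budget = 15.
This yields shadow prices y_labor = 5, y_seed budget = 1.
Shadow price of labor = 5.

5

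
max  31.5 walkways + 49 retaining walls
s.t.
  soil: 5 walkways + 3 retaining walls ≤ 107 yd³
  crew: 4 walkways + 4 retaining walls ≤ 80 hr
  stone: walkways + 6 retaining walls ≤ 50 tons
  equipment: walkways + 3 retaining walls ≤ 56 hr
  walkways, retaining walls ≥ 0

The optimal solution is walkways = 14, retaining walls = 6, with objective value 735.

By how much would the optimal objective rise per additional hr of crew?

7

At the optimum: soil uses 88 of 107 (slack = 19); crew uses 80 of 80 (binding); stone uses 50 of 50 (binding); equipment uses 32 of 56 (slack = 24).
Slack constraints have shadow price 0 (complementary slackness).
The binding rows give the dual system: 4·y_crew + 1·y_stone = 31.5 and 4·y_crew + 6·y_stone = 49.
This yields shadow prices y_crew = 7, y_stone = 3.5.
Shadow price of crew = 7.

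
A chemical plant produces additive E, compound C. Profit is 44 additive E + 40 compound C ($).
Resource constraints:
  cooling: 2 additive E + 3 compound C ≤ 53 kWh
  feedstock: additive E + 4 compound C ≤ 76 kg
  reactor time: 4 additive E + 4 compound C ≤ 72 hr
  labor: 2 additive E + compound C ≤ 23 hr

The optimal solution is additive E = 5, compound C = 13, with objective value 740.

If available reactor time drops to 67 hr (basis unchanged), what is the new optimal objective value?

695

At the optimum: cooling uses 49 of 53 (slack = 4); feedstock uses 57 of 76 (slack = 19); reactor time uses 72 of 72 (binding); labor uses 23 of 23 (binding).
Since cooling, feedstock are not tight, their duals are 0.
From A_Bᵀ y = c: 4·y_reactor time + 2·y_labor = 44; 4·y_reactor time + 1·y_labor = 40.
Solving: y_reactor time = 9, y_labor = 4.
Δz = y_reactor time·Δb = 9 × (-5) = -45, so new z* = 740 − 45 = 695.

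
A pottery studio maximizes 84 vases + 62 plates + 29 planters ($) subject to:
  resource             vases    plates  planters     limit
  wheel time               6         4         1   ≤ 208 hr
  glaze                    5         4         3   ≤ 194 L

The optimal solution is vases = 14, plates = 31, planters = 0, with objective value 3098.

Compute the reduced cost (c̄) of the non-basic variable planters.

-4.5

At the optimum: wheel time uses 208 of 208 (binding); glaze uses 194 of 194 (binding).
Dual feasibility on the basic columns requires 6·y_wheel time + 5·y_glaze = 84, 4·y_wheel time + 4·y_glaze = 62.
This yields shadow prices y_wheel time = 6.5, y_glaze = 9.
Reduced cost of planters: c₃ − yᵀa₃ = 29 − (6.5·1 + 9·3) = 29 − 33.5 = -4.5.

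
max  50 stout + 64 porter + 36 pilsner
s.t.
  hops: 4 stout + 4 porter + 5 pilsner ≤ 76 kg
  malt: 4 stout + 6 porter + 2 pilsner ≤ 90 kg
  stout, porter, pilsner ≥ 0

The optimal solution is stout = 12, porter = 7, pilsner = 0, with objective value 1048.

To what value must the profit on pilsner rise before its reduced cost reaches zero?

Both hops and malt are binding at x*.
From A_Bᵀ y = c: 4·y_hops + 4·y_malt = 50; 4·y_hops + 6·y_malt = 64.
→ y_hops = 5.5 and y_malt = 7.
pilsner enters the basis when its profit ≥ yᵀa₃ = 5.5·5 + 7·2 = 41.5.

41.5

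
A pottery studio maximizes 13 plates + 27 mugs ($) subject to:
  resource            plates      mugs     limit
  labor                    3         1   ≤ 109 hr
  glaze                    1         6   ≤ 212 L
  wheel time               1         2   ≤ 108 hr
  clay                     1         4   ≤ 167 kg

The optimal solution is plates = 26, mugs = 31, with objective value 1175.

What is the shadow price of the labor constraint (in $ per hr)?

At the optimum: labor uses 109 of 109 (binding); glaze uses 212 of 212 (binding); wheel time uses 88 of 108 (slack = 20); clay uses 150 of 167 (slack = 17).
Slack constraints have shadow price 0 (complementary slackness).
From A_Bᵀ y = c: 3·y_labor + 1·y_glaze = 13; 1·y_labor + 6·y_glaze = 27.
Solving: y_labor = 3, y_glaze = 4.
Shadow price of labor = 3.

3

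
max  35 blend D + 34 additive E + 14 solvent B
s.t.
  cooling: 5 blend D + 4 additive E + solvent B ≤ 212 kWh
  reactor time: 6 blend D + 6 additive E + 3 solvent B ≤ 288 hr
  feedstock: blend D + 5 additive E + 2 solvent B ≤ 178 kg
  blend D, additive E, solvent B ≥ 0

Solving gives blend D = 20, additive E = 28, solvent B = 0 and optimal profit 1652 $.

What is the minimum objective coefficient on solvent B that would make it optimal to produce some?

16

At the optimum: cooling uses 212 of 212 (binding); reactor time uses 288 of 288 (binding); feedstock uses 160 of 178 (slack = 18).
By complementary slackness, y = 0 for the non-binding constraint.
The binding rows give the dual system: 5·y_cooling + 6·y_reactor time = 35 and 4·y_cooling + 6·y_reactor time = 34.
→ y_cooling = 1 and y_reactor time = 5.
solvent B enters the basis when its profit ≥ yᵀa₃ = 1·1 + 5·3 = 16.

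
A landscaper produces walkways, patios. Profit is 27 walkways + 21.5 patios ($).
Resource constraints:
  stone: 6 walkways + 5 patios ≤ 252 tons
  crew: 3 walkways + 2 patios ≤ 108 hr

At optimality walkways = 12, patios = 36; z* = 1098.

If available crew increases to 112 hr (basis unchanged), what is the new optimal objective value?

Both stone and crew are binding at x*.
Dual feasibility on the basic columns requires 6·y_stone + 3·y_crew = 27, 5·y_stone + 2·y_crew = 21.5.
→ y_stone = 3.5 and y_crew = 2.
Δz = y_crew·Δb = 2 × (4) = 8, so new z* = 1098 + 8 = 1106.

1106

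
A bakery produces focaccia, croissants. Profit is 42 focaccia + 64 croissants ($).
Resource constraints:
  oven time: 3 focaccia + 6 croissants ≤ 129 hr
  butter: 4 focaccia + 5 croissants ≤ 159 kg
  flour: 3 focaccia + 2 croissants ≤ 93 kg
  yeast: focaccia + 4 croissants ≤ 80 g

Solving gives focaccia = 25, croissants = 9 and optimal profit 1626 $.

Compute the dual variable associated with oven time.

9

Binding: oven time and flour. Non-binding: butter (14 unused), yeast (19 unused).
Since butter, yeast are not tight, their duals are 0.
The binding rows give the dual system: 3·y_oven time + 3·y_flour = 42 and 6·y_oven time + 2·y_flour = 64.
Solving: y_oven time = 9, y_flour = 5.
Shadow price of oven time = 9.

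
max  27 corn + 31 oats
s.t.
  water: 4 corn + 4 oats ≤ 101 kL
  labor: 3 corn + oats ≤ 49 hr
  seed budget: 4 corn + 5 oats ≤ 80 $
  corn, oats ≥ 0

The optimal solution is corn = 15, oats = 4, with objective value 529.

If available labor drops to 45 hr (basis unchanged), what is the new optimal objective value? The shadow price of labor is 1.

Δb = -4, so new z* = 529 + (1)·(-4) = 529 − 4 = 525.

525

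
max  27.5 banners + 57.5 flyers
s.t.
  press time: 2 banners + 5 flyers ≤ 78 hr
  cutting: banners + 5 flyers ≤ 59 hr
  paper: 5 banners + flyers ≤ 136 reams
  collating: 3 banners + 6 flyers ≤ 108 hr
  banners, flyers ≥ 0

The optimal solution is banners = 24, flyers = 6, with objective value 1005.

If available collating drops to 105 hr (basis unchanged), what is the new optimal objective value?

At the optimum: press time uses 78 of 78 (binding); cutting uses 54 of 59 (slack = 5); paper uses 126 of 136 (slack = 10); collating uses 108 of 108 (binding).
Slack constraints have shadow price 0 (complementary slackness).
The binding rows give the dual system: 2·y_press time + 3·y_collating = 27.5 and 5·y_press time + 6·y_collating = 57.5.
This yields shadow prices y_press time = 2.5, y_collating = 7.5.
Δz = y_collating·Δb = 7.5 × (-3) = -22.5, so new z* = 1005 − 22.5 = 982.5.

982.5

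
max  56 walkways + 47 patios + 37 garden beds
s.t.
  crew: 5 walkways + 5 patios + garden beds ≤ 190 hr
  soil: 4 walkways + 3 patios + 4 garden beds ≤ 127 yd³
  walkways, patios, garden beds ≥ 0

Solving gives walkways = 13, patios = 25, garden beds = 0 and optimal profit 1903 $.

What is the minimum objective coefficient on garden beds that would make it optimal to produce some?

40

Check each constraint at x*: crew 190/190 (tight); soil 127/127 (tight).
From A_Bᵀ y = c: 5·y_crew + 4·y_soil = 56; 5·y_crew + 3·y_soil = 47.
This yields shadow prices y_crew = 4, y_soil = 9.
garden beds enters the basis when its profit ≥ yᵀa₃ = 4·1 + 9·4 = 40.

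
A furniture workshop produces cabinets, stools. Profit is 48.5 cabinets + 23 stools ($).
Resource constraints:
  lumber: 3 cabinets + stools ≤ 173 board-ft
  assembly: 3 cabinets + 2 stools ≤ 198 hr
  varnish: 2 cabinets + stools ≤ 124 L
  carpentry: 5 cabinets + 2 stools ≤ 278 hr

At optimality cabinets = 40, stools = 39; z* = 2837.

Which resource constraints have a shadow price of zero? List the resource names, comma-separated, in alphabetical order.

lumber: 159/173 (slack 14)
assembly: 198/198 (binding)
varnish: 119/124 (slack 5)
carpentry: 278/278 (binding)
By complementary slackness, a constraint with positive slack has shadow price 0 → lumber, varnish.

lumber, varnish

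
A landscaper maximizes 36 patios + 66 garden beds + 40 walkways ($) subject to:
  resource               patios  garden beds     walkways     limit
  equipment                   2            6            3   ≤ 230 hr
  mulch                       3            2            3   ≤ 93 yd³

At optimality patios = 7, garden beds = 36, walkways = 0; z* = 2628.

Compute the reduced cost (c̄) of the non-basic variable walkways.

Check each constraint at x*: equipment 230/230 (tight); mulch 93/93 (tight).
The binding rows give the dual system: 2·y_equipment + 3·y_mulch = 36 and 6·y_equipment + 2·y_mulch = 66.
→ y_equipment = 9 and y_mulch = 6.
Reduced cost of walkways: c₃ − yᵀa₃ = 40 − (9·3 + 6·3) = 40 − 45 = -5.

-5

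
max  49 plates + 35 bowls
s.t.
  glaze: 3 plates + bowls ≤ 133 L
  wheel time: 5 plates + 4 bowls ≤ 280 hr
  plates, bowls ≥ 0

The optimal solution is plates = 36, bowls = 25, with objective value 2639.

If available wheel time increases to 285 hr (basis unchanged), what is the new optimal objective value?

2679

At the optimum: glaze uses 133 of 133 (binding); wheel time uses 280 of 280 (binding).
From A_Bᵀ y = c: 3·y_glaze + 5·y_wheel time = 49; 1·y_glaze + 4·y_wheel time = 35.
Solving: y_glaze = 3, y_wheel time = 8.
Δz = y_wheel time·Δb = 8 × (5) = 40, so new z* = 2639 + 40 = 2679.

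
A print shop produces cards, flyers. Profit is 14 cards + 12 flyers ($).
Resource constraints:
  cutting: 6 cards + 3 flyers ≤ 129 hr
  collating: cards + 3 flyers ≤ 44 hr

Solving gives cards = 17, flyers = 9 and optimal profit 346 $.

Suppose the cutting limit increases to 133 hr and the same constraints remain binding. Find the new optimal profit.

354

Both cutting and collating are binding at x*.
Dual feasibility on the basic columns requires 6·y_cutting + 1·y_collating = 14, 3·y_cutting + 3·y_collating = 12.
Solving: y_cutting = 2, y_collating = 2.
Δz = y_cutting·Δb = 2 × (4) = 8, so new z* = 346 + 8 = 354.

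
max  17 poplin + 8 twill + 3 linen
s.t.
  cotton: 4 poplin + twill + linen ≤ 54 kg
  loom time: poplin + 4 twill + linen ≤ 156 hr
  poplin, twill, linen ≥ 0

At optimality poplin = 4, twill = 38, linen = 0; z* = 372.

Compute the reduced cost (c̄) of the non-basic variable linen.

-2

Check each constraint at x*: cotton 54/54 (tight); loom time 156/156 (tight).
Dual feasibility on the basic columns requires 4·y_cotton + 1·y_loom time = 17, 1·y_cotton + 4·y_loom time = 8.
→ y_cotton = 4 and y_loom time = 1.
Reduced cost of linen: c₃ − yᵀa₃ = 3 − (4·1 + 1·1) = 3 − 5 = -2.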